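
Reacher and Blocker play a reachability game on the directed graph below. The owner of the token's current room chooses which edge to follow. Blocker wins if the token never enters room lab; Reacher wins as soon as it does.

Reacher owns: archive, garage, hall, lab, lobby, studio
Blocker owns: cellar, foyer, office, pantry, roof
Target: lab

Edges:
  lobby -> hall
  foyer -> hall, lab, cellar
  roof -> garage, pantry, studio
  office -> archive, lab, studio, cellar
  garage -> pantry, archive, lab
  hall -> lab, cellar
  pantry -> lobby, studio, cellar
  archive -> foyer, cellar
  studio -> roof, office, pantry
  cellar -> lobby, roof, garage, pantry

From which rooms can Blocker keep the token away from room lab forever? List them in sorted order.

A0 = {lab}
A1: add {garage, hall} — garage (Reacher) has garage→lab; hall (Reacher) has hall→lab.
A2: add {lobby} — lobby (Reacher) has lobby→hall.
A3 = A2; e.g. foyer (Blocker) can still go to cellar. Fixed point.
Reacher's attractor = {garage, hall, lab, lobby}; Blocker avoids the target exactly from the complement.

archive, cellar, foyer, office, pantry, roof, studio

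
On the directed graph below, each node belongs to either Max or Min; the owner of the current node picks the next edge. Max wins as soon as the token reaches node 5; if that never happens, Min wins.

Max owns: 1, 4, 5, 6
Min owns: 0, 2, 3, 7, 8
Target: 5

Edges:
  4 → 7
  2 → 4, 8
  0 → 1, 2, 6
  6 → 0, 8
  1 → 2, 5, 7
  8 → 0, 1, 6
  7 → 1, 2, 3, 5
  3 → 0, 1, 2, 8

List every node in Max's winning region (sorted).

1, 5

A0 = {5}
A1: add {1} — 1 (Max) has 1→5.
A2 = A1; e.g. 0 (Min) can still go to 2. Fixed point.
Max's winning region = {1, 5}.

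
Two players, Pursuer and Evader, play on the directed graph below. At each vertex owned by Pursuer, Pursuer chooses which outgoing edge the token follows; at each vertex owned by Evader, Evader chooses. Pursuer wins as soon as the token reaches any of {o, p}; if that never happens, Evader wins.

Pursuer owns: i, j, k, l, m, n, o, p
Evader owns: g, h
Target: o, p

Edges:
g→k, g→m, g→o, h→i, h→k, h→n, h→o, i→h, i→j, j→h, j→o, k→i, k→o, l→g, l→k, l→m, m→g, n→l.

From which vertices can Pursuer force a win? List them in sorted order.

h, i, j, k, l, n, o, p

A0 = {o, p}
A1: add {j, k} — j (Pursuer) has j→o; k (Pursuer) has k→o.
A2: add {i, l} — i (Pursuer) has i→j; l (Pursuer) has l→k.
A3: add {n} — n (Pursuer) has n→l.
A4: add {h} — h (Evader): all of {i, k, n, o} already in.
A5 = A4; e.g. g (Evader) can still go to m. Fixed point.
Pursuer's winning region = {h, i, j, k, l, n, o, p}.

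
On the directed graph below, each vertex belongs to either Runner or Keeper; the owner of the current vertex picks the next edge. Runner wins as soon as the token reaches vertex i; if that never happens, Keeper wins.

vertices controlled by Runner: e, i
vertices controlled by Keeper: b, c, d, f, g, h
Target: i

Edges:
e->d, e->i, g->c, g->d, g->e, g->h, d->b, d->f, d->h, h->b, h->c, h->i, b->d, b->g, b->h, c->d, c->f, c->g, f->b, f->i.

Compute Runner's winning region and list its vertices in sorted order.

e, i

A0 = {i}
A1: add {e} — e (Runner) has e→i.
A2 = A1; e.g. b (Keeper) can still go to d. Fixed point.
Runner's winning region = {e, i}.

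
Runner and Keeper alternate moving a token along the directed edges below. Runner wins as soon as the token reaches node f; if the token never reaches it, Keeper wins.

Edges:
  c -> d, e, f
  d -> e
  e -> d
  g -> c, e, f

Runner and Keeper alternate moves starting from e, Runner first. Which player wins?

Keeper

Track states (vertex, player-to-move).
A0 = {(f,Runner), (f,Keeper)}
A1: add {(c,Runner), (g,Runner)}.
A2 = A1; e.g. (c,Keeper) stays out. (e,Runner) never enters ⇒ Keeper avoids the target.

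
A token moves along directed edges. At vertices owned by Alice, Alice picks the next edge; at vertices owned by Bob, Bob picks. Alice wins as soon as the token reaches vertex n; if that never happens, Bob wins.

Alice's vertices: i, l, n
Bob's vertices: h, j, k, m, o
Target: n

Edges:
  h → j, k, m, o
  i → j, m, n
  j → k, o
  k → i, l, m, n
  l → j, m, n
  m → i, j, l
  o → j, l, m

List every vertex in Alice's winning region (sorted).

i, l, n

A0 = {n}
A1: add {i, l} — i (Alice) has i→n; l (Alice) has l→n.
A2 = A1; e.g. h (Bob) can still go to j. Fixed point.
Alice's winning region = {i, l, n}.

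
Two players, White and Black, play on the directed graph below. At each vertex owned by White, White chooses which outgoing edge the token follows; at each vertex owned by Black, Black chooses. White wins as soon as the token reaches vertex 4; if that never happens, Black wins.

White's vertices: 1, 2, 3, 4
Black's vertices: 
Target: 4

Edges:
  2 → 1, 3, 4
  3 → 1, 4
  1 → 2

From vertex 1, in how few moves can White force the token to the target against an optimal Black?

A0 = {4}
A1: add {2, 3} — 2 (White) has 2→4; 3 (White) has 3→4.
A2: add {1} — 1 (White) has 1→2.
A2 = all vertices. Fixed point.
1 enters the attractor at level 2, so White can force the target in 2 moves from there.

2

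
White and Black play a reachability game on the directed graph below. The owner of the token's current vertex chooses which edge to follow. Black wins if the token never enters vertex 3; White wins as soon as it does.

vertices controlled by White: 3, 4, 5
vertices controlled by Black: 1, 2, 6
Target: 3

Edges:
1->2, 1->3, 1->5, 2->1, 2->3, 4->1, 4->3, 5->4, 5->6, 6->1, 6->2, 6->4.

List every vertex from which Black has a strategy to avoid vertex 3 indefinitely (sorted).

A0 = {3}
A1: add {4} — 4 (White) has 4→3.
A2: add {5} — 5 (White) has 5→4.
A3 = A2; e.g. 1 (Black) can still go to 2. Fixed point.
White's attractor = {3, 4, 5}; Black avoids the target exactly from the complement.

1, 2, 6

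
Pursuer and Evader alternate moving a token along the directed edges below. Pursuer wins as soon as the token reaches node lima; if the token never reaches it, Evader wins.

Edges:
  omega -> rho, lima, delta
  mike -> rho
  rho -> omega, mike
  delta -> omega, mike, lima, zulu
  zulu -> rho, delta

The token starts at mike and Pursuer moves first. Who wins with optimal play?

Track states (vertex, player-to-move).
A0 = {(lima,Pursuer), (lima,Evader)}
A1: add {(omega,Pursuer), (delta,Pursuer)}.
A2 = A1; e.g. (omega,Evader) stays out. (mike,Pursuer) never enters ⇒ Evader avoids the target.

Evader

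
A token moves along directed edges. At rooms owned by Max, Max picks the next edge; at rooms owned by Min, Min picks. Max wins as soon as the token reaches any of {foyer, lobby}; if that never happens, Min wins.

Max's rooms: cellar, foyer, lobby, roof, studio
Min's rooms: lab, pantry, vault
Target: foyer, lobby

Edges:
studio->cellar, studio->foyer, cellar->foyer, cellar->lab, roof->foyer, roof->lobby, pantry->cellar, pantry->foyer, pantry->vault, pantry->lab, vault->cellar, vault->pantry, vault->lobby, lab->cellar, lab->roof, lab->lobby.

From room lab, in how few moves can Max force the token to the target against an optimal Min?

A0 = {foyer, lobby}
A1: add {cellar, roof, studio} — studio (Max) has studio→foyer; cellar (Max) has cellar→foyer; roof (Max) has roof→foyer.
A2: add {lab} — lab (Min): all of {cellar, roof, lobby} already in.
A3 = A2; e.g. pantry (Min) can still go to vault. Fixed point.
lab enters the attractor at level 2, so Max can force the target in 2 moves from there.

2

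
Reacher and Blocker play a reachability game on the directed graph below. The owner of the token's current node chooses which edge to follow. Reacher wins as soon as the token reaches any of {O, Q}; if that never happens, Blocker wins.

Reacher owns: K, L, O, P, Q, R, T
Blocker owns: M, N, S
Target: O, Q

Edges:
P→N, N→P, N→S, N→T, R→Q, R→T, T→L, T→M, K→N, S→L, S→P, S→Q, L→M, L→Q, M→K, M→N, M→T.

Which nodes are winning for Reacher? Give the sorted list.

A0 = {O, Q}
A1: add {L, R} — L (Reacher) has L→Q; R (Reacher) has R→Q.
A2: add {T} — T (Reacher) has T→L.
A3 = A2; e.g. K (Reacher) has no edge into A2. Fixed point.
Reacher's winning region = {L, O, Q, R, T}.

L, O, Q, R, T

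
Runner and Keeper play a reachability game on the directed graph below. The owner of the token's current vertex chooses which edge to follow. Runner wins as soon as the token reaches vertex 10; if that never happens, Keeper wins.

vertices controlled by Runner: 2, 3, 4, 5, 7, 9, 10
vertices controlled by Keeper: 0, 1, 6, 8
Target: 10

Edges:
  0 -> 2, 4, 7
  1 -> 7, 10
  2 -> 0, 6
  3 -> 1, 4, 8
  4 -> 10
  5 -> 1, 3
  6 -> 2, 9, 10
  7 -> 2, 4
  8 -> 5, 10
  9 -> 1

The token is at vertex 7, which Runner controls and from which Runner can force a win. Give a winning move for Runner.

4

A0 = {10}
A1: add {4} — 4 (Runner) has 4→10.
A2: add {3, 7} — 3 (Runner) has 3→4; 7 (Runner) has 7→4.
A3: add {1, 5} — 1 (Keeper): all of {7, 10} already in; 5 (Runner) has 5→3.
A4: add {8, 9} — 8 (Keeper): all of {5, 10} already in; 9 (Runner) has 9→1.
A5 = A4; e.g. 0 (Keeper) can still go to 2. Fixed point.
From 7, successor 4 is in the attractor (rank 1); the other successor 2 is not.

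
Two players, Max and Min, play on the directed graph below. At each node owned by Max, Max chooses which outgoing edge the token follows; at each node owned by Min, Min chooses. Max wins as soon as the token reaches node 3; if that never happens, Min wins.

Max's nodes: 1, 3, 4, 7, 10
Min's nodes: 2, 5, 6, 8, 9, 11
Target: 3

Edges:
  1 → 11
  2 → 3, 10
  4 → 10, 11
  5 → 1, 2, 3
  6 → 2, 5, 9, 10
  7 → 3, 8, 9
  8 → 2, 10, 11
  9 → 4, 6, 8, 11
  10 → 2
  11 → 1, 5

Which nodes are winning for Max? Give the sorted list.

3, 7

A0 = {3}
A1: add {7} — 7 (Max) has 7→3.
A2 = A1; e.g. 1 (Max) has no edge into A1. Fixed point.
Max's winning region = {3, 7}.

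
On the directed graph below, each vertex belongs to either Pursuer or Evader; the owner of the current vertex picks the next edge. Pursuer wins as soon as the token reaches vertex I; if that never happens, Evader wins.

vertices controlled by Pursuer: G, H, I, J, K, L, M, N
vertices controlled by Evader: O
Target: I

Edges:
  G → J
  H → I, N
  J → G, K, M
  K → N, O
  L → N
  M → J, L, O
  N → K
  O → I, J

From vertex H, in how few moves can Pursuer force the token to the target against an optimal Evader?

A0 = {I}
A1: add {H} — H (Pursuer) has H→I.
A2 = A1; e.g. G (Pursuer) has no edge into A1. Fixed point.
H enters the attractor at level 1, so Pursuer can force the target in 1 move from there.

1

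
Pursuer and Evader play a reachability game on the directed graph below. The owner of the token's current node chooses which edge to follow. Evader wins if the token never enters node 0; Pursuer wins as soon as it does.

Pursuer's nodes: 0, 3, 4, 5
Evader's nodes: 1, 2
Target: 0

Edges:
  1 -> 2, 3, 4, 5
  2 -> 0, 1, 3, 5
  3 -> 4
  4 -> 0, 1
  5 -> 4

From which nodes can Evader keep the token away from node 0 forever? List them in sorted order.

1, 2

A0 = {0}
A1: add {4} — 4 (Pursuer) has 4→0.
A2: add {3, 5} — 3 (Pursuer) has 3→4; 5 (Pursuer) has 5→4.
A3 = A2; e.g. 1 (Evader) can still go to 2. Fixed point.
Pursuer's attractor = {0, 3, 4, 5}; Evader avoids the target exactly from the complement.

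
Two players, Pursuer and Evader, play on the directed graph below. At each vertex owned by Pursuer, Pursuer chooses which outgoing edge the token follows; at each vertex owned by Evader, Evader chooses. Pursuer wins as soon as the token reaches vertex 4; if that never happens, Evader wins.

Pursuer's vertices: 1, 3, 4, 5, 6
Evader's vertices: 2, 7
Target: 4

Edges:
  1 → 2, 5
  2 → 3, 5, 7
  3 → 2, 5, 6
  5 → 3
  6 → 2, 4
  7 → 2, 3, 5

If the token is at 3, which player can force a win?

A0 = {4}
A1: add {6} — 6 (Pursuer) has 6→4.
A2: add {3} — 3 (Pursuer) has 3→6.
3 ∈ A2, so Pursuer can force the target.

Pursuer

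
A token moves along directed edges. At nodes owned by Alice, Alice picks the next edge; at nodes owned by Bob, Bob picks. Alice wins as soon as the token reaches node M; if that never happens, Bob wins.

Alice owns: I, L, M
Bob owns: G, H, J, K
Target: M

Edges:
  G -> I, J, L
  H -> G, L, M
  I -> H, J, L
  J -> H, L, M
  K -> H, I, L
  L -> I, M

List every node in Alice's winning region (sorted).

I, L, M

A0 = {M}
A1: add {L} — L (Alice) has L→M.
A2: add {I} — I (Alice) has I→L.
A3 = A2; e.g. G (Bob) can still go to J. Fixed point.
Alice's winning region = {I, L, M}.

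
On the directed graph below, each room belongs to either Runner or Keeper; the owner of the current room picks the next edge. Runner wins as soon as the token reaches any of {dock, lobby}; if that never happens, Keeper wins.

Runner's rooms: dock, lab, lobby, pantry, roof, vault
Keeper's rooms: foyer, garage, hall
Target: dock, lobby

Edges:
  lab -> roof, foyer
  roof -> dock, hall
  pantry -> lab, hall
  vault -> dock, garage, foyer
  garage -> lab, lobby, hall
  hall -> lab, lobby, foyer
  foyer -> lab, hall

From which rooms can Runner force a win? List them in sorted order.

dock, lab, lobby, pantry, roof, vault

A0 = {dock, lobby}
A1: add {roof, vault} — roof (Runner) has roof→dock; vault (Runner) has vault→dock.
A2: add {lab} — lab (Runner) has lab→roof.
A3: add {pantry} — pantry (Runner) has pantry→lab.
A4 = A3; e.g. garage (Keeper) can still go to hall. Fixed point.
Runner's winning region = {dock, lab, lobby, pantry, roof, vault}.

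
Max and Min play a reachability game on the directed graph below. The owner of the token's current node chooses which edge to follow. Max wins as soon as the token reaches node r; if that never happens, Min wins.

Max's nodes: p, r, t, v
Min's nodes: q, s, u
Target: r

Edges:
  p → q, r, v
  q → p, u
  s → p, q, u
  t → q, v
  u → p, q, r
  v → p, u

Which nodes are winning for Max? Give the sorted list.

A0 = {r}
A1: add {p} — p (Max) has p→r.
A2: add {v} — v (Max) has v→p.
A3: add {t} — t (Max) has t→v.
A4 = A3; e.g. q (Min) can still go to u. Fixed point.
Max's winning region = {p, r, t, v}.

p, r, t, v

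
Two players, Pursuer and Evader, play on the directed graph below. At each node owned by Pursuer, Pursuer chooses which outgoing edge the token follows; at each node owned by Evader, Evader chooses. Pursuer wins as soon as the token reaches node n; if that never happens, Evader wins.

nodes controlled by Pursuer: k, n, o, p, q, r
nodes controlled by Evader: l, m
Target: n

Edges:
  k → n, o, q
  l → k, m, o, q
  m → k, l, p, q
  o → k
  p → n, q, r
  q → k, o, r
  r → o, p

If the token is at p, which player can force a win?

Pursuer

A0 = {n}
A1: add {k, p} — k (Pursuer) has k→n; p (Pursuer) has p→n.
p ∈ A1, so Pursuer can force the target.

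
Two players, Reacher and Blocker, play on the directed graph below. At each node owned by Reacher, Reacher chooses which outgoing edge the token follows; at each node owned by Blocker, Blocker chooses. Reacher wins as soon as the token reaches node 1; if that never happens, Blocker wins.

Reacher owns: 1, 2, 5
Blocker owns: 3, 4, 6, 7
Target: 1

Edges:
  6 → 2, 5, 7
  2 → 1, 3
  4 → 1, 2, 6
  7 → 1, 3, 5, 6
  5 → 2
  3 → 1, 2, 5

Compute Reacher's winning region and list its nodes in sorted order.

A0 = {1}
A1: add {2} — 2 (Reacher) has 2→1.
A2: add {5} — 5 (Reacher) has 5→2.
A3: add {3} — 3 (Blocker): all of {1, 2, 5} already in.
A4 = A3; e.g. 4 (Blocker) can still go to 6. Fixed point.
Reacher's winning region = {1, 2, 3, 5}.

1, 2, 3, 5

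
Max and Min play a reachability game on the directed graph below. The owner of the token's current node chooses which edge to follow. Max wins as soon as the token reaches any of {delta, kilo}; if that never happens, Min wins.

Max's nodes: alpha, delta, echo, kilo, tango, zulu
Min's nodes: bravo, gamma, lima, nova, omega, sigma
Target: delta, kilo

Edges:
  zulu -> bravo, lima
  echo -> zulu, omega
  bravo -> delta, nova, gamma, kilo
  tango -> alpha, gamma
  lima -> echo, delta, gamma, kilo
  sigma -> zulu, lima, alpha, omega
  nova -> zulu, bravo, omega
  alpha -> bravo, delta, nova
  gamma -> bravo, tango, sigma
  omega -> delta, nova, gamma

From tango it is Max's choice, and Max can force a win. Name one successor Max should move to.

A0 = {delta, kilo}
A1: add {alpha} — alpha (Max) has alpha→delta.
A2: add {tango} — tango (Max) has tango→alpha.
A3 = A2; e.g. zulu (Max) has no edge into A2. Fixed point.
From tango, successor alpha is in the attractor (rank 1); the other successor gamma is not.

alpha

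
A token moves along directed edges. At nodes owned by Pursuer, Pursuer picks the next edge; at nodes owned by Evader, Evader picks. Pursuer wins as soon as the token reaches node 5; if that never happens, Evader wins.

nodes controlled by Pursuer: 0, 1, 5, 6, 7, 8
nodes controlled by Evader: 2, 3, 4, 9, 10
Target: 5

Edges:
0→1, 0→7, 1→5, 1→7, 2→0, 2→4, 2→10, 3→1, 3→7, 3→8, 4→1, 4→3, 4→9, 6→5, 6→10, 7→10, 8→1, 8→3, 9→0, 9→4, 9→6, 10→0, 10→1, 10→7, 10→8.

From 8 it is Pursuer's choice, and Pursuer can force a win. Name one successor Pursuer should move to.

1

A0 = {5}
A1: add {1, 6} — 1 (Pursuer) has 1→5; 6 (Pursuer) has 6→5.
A2: add {0, 8} — 0 (Pursuer) has 0→1; 8 (Pursuer) has 8→1.
A3 = A2; e.g. 2 (Evader) can still go to 4. Fixed point.
From 8, successor 1 is in the attractor (rank 1); the other successor 3 is not.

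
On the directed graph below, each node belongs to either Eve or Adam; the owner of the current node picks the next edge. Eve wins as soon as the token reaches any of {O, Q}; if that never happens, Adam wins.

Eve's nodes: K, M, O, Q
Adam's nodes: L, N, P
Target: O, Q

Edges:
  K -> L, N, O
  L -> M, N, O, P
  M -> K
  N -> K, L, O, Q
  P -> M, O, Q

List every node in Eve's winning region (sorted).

K, M, O, P, Q

A0 = {O, Q}
A1: add {K} — K (Eve) has K→O.
A2: add {M} — M (Eve) has M→K.
A3: add {P} — P (Adam): all of {M, O, Q} already in.
A4 = A3; e.g. L (Adam) can still go to N. Fixed point.
Eve's winning region = {K, M, O, P, Q}.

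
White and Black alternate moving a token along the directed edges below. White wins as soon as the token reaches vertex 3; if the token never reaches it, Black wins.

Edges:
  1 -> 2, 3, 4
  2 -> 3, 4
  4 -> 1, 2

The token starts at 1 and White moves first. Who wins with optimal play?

Track states (vertex, player-to-move).
A0 = {(3,White), (3,Black)}
A1: add {(1,White), (2,White)}.
(1,White) ∈ A1 ⇒ White forces the target.

White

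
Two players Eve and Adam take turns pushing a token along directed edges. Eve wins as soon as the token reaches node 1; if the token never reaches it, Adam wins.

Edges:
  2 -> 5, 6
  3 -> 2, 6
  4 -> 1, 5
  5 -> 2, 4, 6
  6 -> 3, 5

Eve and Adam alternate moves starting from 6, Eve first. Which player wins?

Adam

Track states (vertex, player-to-move).
A0 = {(1,Eve), (1,Adam)}
A1: add {(4,Eve)}.
A2 = A1; e.g. (2,Eve) stays out. (6,Eve) never enters ⇒ Adam avoids the target.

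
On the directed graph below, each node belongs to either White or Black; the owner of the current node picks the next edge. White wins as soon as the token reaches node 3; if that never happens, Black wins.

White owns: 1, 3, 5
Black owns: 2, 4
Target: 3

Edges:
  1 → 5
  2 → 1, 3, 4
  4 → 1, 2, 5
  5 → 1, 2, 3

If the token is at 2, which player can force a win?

Black

A0 = {3}
A1: add {5} — 5 (White) has 5→3.
A2: add {1} — 1 (White) has 1→5.
A3 = A2; e.g. 2 (Black) can still go to 4. Fixed point.
2 never enters the attractor, so Black can avoid the target forever.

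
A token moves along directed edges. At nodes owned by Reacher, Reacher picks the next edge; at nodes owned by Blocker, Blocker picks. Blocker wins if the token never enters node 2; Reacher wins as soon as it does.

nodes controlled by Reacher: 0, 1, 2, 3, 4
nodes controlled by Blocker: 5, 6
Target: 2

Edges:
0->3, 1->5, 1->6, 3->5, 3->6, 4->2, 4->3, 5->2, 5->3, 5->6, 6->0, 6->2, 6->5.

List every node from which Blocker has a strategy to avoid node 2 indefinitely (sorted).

A0 = {2}
A1: add {4} — 4 (Reacher) has 4→2.
A2 = A1; e.g. 0 (Reacher) has no edge into A1. Fixed point.
Reacher's attractor = {2, 4}; Blocker avoids the target exactly from the complement.

0, 1, 3, 5, 6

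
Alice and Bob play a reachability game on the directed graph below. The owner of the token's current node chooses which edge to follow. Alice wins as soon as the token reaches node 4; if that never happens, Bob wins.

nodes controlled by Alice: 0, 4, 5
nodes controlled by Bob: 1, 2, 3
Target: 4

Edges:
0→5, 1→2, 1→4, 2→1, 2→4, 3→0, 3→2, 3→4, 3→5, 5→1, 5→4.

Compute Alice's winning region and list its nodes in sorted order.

0, 4, 5

A0 = {4}
A1: add {5} — 5 (Alice) has 5→4.
A2: add {0} — 0 (Alice) has 0→5.
A3 = A2; e.g. 1 (Bob) can still go to 2. Fixed point.
Alice's winning region = {0, 4, 5}.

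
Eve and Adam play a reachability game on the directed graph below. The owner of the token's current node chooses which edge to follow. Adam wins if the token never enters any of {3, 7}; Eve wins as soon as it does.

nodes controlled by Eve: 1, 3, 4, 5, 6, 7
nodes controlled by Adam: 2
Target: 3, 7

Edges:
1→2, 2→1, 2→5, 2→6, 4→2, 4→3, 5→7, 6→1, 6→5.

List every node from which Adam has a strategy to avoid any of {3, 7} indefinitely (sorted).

A0 = {3, 7}
A1: add {4, 5} — 4 (Eve) has 4→3; 5 (Eve) has 5→7.
A2: add {6} — 6 (Eve) has 6→5.
A3 = A2; e.g. 1 (Eve) has no edge into A2. Fixed point.
Eve's attractor = {3, 4, 5, 6, 7}; Adam avoids the target exactly from the complement.

1, 2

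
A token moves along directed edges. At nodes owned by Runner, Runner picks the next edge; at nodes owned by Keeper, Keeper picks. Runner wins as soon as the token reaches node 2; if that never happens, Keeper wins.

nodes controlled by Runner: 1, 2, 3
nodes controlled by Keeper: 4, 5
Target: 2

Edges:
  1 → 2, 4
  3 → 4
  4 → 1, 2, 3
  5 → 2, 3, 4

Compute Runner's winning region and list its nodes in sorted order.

A0 = {2}
A1: add {1} — 1 (Runner) has 1→2.
A2 = A1; e.g. 3 (Runner) has no edge into A1. Fixed point.
Runner's winning region = {1, 2}.

1, 2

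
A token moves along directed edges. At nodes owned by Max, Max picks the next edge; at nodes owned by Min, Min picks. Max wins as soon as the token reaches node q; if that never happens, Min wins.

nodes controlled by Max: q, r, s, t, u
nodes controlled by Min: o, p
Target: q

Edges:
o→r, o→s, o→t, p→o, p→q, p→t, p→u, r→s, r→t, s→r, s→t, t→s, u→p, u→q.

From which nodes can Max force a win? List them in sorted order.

A0 = {q}
A1: add {u} — u (Max) has u→q.
A2 = A1; e.g. o (Min) can still go to r. Fixed point.
Max's winning region = {q, u}.

q, u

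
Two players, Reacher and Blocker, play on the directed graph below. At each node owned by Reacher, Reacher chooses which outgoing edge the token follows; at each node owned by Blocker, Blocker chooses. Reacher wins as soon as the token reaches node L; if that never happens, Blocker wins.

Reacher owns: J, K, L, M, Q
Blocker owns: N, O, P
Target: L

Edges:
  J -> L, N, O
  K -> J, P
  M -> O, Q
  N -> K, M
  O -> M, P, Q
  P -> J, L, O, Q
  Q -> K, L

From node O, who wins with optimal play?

A0 = {L}
A1: add {J, Q} — J (Reacher) has J→L; Q (Reacher) has Q→L.
A2: add {K, M} — K (Reacher) has K→J; M (Reacher) has M→Q.
A3: add {N} — N (Blocker): all of {K, M} already in.
A4 = A3; e.g. O (Blocker) can still go to P. Fixed point.
O never enters the attractor, so Blocker can avoid the target forever.

Blocker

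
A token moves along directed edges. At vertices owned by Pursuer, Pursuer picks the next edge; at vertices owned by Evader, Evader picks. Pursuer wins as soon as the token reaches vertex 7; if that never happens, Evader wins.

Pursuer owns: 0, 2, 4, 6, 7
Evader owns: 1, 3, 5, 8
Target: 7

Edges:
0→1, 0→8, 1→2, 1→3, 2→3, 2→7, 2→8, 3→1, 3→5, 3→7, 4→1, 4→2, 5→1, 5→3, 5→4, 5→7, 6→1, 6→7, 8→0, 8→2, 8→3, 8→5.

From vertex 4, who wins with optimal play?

Pursuer

A0 = {7}
A1: add {2, 6} — 2 (Pursuer) has 2→7; 6 (Pursuer) has 6→7.
A2: add {4} — 4 (Pursuer) has 4→2.
A3 = A2; e.g. 0 (Pursuer) has no edge into A2. Fixed point.
4 ∈ A2, so Pursuer can force the target.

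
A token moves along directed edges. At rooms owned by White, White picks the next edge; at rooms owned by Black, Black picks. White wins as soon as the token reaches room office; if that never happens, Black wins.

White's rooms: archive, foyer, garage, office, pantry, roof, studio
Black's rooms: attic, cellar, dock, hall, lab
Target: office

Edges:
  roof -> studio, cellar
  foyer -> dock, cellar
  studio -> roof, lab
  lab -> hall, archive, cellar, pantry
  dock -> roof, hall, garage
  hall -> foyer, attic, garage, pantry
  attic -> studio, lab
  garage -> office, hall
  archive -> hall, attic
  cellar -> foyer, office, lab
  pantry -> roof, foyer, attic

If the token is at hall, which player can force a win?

Black

A0 = {office}
A1: add {garage} — garage (White) has garage→office.
A2 = A1; e.g. roof (White) has no edge into A1. Fixed point.
hall never enters the attractor, so Black can avoid the target forever.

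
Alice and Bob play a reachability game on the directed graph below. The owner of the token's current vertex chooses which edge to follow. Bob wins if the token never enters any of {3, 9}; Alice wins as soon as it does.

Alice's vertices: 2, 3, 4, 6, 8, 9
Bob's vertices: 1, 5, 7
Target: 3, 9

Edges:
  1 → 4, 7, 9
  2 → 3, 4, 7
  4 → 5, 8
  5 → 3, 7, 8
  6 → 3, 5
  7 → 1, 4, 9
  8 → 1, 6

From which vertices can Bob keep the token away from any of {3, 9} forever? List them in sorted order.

1, 5, 7

A0 = {3, 9}
A1: add {2, 6} — 2 (Alice) has 2→3; 6 (Alice) has 6→3.
A2: add {8} — 8 (Alice) has 8→6.
A3: add {4} — 4 (Alice) has 4→8.
A4 = A3; e.g. 1 (Bob) can still go to 7. Fixed point.
Alice's attractor = {2, 3, 4, 6, 8, 9}; Bob avoids the target exactly from the complement.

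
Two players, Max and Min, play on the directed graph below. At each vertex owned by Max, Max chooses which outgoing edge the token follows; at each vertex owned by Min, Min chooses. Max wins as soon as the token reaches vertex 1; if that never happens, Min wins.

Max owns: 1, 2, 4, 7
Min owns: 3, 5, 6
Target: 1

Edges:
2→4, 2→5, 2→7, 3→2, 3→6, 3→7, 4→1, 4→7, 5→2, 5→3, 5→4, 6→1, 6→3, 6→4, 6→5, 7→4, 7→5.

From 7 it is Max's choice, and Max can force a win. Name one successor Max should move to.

A0 = {1}
A1: add {4} — 4 (Max) has 4→1.
A2: add {2, 7} — 2 (Max) has 2→4; 7 (Max) has 7→4.
A3 = A2; e.g. 3 (Min) can still go to 6. Fixed point.
From 7, successor 4 is in the attractor (rank 1); the other successor 5 is not.

4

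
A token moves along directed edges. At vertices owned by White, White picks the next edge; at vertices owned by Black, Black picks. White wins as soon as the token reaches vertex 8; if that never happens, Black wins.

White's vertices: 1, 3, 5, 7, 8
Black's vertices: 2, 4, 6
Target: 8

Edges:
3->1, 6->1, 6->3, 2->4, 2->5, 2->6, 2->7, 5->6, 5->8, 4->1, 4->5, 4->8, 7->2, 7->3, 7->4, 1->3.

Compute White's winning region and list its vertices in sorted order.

A0 = {8}
A1: add {5} — 5 (White) has 5→8.
A2 = A1; e.g. 1 (White) has no edge into A1. Fixed point.
White's winning region = {5, 8}.

5, 8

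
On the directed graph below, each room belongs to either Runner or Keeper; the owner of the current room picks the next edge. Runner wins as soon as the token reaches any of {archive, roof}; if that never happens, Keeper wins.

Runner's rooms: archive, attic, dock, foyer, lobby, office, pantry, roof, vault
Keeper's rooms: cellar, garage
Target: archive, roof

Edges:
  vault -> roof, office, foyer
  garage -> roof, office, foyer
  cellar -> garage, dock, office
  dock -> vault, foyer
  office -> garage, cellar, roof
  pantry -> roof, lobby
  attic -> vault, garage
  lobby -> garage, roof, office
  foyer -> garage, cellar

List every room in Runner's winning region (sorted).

A0 = {archive, roof}
A1: add {lobby, office, pantry, vault} — vault (Runner) has vault→roof; office (Runner) has office→roof; pantry (Runner) has pantry→roof; lobby (Runner) has lobby→roof.
A2: add {attic, dock} — dock (Runner) has dock→vault; attic (Runner) has attic→vault.
A3 = A2; e.g. garage (Keeper) can still go to foyer. Fixed point.
Runner's winning region = {archive, attic, dock, lobby, office, pantry, roof, vault}.

archive, attic, dock, lobby, office, pantry, roof, vault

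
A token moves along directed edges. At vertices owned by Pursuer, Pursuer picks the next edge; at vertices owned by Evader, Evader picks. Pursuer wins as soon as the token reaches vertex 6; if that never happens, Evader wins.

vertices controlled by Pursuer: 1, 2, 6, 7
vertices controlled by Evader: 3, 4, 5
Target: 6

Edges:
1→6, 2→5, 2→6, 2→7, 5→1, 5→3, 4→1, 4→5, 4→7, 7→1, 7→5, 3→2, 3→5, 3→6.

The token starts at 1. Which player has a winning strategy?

A0 = {6}
A1: add {1, 2} — 1 (Pursuer) has 1→6; 2 (Pursuer) has 2→6.
1 ∈ A1, so Pursuer can force the target.

Pursuer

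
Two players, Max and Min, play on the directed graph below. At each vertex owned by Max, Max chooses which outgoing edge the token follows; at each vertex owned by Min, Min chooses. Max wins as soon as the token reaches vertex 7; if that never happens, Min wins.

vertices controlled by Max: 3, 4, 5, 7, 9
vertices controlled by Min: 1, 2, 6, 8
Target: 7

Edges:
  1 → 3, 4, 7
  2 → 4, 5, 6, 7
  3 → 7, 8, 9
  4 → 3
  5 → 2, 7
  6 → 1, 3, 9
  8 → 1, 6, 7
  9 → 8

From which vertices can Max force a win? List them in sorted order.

1, 3, 4, 5, 7

A0 = {7}
A1: add {3, 5} — 3 (Max) has 3→7; 5 (Max) has 5→7.
A2: add {4} — 4 (Max) has 4→3.
A3: add {1} — 1 (Min): all of {3, 4, 7} already in.
A4 = A3; e.g. 2 (Min) can still go to 6. Fixed point.
Max's winning region = {1, 3, 4, 5, 7}.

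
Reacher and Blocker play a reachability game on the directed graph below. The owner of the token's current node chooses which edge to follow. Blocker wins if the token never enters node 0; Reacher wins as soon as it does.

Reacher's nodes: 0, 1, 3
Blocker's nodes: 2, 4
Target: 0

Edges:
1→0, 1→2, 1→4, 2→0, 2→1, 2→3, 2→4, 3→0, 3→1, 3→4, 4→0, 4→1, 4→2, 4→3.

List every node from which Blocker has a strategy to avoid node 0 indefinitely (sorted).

2, 4

A0 = {0}
A1: add {1, 3} — 1 (Reacher) has 1→0; 3 (Reacher) has 3→0.
A2 = A1; e.g. 2 (Blocker) can still go to 4. Fixed point.
Reacher's attractor = {0, 1, 3}; Blocker avoids the target exactly from the complement.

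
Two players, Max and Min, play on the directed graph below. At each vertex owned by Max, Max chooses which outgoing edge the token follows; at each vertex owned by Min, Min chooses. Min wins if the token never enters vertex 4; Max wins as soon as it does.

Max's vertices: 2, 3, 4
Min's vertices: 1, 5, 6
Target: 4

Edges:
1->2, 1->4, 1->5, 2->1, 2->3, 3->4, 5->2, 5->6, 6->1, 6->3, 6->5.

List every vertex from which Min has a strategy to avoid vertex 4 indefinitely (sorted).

A0 = {4}
A1: add {3} — 3 (Max) has 3→4.
A2: add {2} — 2 (Max) has 2→3.
A3 = A2; e.g. 1 (Min) can still go to 5. Fixed point.
Max's attractor = {2, 3, 4}; Min avoids the target exactly from the complement.

1, 5, 6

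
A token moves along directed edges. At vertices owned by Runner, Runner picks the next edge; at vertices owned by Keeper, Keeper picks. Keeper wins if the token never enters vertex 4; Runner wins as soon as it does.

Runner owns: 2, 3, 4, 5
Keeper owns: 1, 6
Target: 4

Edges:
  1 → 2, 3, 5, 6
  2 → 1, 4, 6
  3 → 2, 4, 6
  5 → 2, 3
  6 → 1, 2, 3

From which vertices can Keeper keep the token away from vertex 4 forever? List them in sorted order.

1, 6

A0 = {4}
A1: add {2, 3} — 2 (Runner) has 2→4; 3 (Runner) has 3→4.
A2: add {5} — 5 (Runner) has 5→2.
A3 = A2; e.g. 1 (Keeper) can still go to 6. Fixed point.
Runner's attractor = {2, 3, 4, 5}; Keeper avoids the target exactly from the complement.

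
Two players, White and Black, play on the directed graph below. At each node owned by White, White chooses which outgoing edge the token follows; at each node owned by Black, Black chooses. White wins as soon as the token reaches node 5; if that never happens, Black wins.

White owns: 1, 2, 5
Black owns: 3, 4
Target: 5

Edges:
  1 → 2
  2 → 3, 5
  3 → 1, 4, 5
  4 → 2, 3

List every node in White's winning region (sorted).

1, 2, 5

A0 = {5}
A1: add {2} — 2 (White) has 2→5.
A2: add {1} — 1 (White) has 1→2.
A3 = A2; e.g. 3 (Black) can still go to 4. Fixed point.
White's winning region = {1, 2, 5}.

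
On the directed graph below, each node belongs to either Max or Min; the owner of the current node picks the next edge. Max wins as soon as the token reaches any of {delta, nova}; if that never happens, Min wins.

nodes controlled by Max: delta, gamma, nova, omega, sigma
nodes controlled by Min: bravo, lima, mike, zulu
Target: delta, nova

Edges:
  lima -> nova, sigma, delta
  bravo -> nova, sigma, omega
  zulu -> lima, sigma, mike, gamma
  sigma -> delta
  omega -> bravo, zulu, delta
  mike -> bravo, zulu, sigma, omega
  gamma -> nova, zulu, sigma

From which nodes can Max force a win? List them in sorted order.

bravo, delta, gamma, lima, nova, omega, sigma

A0 = {delta, nova}
A1: add {gamma, omega, sigma} — sigma (Max) has sigma→delta; omega (Max) has omega→delta; gamma (Max) has gamma→nova.
A2: add {bravo, lima} — lima (Min): all of {nova, sigma, delta} already in; bravo (Min): all of {nova, sigma, omega} already in.
A3 = A2; e.g. zulu (Min) can still go to mike. Fixed point.
Max's winning region = {bravo, delta, gamma, lima, nova, omega, sigma}.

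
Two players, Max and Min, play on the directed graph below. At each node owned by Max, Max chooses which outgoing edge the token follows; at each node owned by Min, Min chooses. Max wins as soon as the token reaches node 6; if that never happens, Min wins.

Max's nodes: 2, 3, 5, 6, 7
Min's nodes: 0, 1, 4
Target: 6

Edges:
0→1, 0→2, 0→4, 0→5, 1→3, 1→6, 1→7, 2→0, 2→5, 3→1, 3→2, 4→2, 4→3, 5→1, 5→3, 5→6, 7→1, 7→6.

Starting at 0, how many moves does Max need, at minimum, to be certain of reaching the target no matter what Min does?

5

A0 = {6}
A1: add {5, 7} — 5 (Max) has 5→6; 7 (Max) has 7→6.
A2: add {2} — 2 (Max) has 2→5.
A3: add {3} — 3 (Max) has 3→2.
A4: add {1, 4} — 1 (Min): all of {3, 6, 7} already in; 4 (Min): all of {2, 3} already in.
A5: add {0} — 0 (Min): all of {1, 2, 4, 5} already in.
A5 = all vertices. Fixed point.
0 enters the attractor at level 5, so Max can force the target in 5 moves from there.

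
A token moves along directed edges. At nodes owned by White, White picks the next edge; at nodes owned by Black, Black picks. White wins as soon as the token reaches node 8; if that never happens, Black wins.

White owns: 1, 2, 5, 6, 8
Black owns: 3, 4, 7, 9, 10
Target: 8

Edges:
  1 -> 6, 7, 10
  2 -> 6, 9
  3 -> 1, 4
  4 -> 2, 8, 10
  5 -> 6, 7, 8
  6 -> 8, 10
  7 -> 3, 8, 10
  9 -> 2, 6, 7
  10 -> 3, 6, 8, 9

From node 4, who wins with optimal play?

A0 = {8}
A1: add {5, 6} — 5 (White) has 5→8; 6 (White) has 6→8.
A2: add {1, 2} — 1 (White) has 1→6; 2 (White) has 2→6.
A3 = A2; e.g. 3 (Black) can still go to 4. Fixed point.
4 never enters the attractor, so Black can avoid the target forever.

Black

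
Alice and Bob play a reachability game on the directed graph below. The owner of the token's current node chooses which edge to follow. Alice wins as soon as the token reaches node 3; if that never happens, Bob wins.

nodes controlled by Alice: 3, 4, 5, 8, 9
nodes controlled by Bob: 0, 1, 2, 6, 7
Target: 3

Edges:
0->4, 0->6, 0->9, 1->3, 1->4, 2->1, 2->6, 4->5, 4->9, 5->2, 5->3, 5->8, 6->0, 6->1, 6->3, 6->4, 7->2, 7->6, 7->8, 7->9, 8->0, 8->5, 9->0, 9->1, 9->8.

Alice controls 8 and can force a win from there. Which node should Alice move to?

A0 = {3}
A1: add {5} — 5 (Alice) has 5→3.
A2: add {4, 8} — 4 (Alice) has 4→5; 8 (Alice) has 8→5.
A3: add {1, 9} — 1 (Bob): all of {3, 4} already in; 9 (Alice) has 9→8.
A4 = A3; e.g. 0 (Bob) can still go to 6. Fixed point.
From 8, successor 5 is in the attractor (rank 1); the other successor 0 is not.

5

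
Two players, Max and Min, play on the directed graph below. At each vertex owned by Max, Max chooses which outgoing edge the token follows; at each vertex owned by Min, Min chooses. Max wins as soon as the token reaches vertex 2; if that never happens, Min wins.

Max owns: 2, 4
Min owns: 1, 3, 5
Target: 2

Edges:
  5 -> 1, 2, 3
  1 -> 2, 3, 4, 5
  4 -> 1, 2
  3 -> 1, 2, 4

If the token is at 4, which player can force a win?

Max

A0 = {2}
A1: add {4} — 4 (Max) has 4→2.
A2 = A1; e.g. 1 (Min) can still go to 3. Fixed point.
4 ∈ A1, so Max can force the target.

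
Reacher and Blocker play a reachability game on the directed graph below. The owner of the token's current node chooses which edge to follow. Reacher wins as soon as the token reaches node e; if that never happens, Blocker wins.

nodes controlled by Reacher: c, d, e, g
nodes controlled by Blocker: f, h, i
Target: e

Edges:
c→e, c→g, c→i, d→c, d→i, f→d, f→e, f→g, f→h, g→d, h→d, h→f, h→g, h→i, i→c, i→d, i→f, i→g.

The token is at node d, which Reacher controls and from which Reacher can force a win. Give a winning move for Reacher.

A0 = {e}
A1: add {c} — c (Reacher) has c→e.
A2: add {d} — d (Reacher) has d→c.
A3: add {g} — g (Reacher) has g→d.
A4 = A3; e.g. f (Blocker) can still go to h. Fixed point.
From d, successor c is in the attractor (rank 1); the other successor i is not.

c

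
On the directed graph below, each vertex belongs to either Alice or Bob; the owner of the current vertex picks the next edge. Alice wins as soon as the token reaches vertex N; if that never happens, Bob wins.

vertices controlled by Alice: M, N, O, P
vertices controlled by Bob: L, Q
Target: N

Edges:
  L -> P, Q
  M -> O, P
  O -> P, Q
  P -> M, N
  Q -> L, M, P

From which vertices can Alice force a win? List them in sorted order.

M, N, O, P

A0 = {N}
A1: add {P} — P (Alice) has P→N.
A2: add {M, O} — M (Alice) has M→P; O (Alice) has O→P.
A3 = A2; e.g. L (Bob) can still go to Q. Fixed point.
Alice's winning region = {M, N, O, P}.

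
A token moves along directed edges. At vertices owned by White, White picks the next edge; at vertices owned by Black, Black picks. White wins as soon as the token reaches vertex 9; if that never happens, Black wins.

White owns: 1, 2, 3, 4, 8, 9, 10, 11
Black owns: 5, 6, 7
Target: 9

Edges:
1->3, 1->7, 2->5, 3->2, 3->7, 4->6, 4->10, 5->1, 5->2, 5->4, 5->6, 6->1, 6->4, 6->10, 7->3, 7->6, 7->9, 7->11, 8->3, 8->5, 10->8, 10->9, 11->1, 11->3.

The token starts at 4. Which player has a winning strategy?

A0 = {9}
A1: add {10} — 10 (White) has 10→9.
A2: add {4} — 4 (White) has 4→10.
A3 = A2; e.g. 1 (White) has no edge into A2. Fixed point.
4 ∈ A2, so White can force the target.

White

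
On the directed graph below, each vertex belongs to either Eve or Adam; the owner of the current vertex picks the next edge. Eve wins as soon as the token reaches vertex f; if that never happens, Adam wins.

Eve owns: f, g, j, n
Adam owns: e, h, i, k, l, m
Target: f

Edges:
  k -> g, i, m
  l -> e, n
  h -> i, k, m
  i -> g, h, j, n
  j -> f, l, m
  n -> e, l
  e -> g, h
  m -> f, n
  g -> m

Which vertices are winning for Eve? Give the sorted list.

f, j

A0 = {f}
A1: add {j} — j (Eve) has j→f.
A2 = A1; e.g. e (Adam) can still go to g. Fixed point.
Eve's winning region = {f, j}.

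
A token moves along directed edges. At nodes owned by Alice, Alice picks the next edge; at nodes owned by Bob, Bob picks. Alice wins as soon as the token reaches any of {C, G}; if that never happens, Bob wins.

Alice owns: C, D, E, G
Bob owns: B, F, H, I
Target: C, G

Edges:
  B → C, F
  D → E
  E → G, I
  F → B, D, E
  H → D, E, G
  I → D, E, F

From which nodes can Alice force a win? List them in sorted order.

C, D, E, G, H

A0 = {C, G}
A1: add {E} — E (Alice) has E→G.
A2: add {D} — D (Alice) has D→E.
A3: add {H} — H (Bob): all of {D, E, G} already in.
A4 = A3; e.g. B (Bob) can still go to F. Fixed point.
Alice's winning region = {C, D, E, G, H}.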